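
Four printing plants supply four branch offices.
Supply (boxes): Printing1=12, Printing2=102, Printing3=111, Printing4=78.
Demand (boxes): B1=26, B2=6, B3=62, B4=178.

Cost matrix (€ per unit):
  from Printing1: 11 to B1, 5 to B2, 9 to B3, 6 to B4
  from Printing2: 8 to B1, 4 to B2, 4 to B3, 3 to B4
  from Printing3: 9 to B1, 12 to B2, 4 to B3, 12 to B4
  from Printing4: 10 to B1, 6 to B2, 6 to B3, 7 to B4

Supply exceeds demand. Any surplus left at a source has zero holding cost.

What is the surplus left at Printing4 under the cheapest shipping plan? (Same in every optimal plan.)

Minimum-cost shipments:
  Printing1→B2: 6 × €5 = €30
  Printing1→B4: 6 × €6 = €36
  Printing2→B4: 102 × €3 = €306
  Printing3→B1: 26 × €9 = €234
  Printing3→B3: 62 × €4 = €248
  Printing4→B4: 70 × €7 = €490
Total cost = €1344.
Printing4 ships 70 of its 78, leaving 8.

8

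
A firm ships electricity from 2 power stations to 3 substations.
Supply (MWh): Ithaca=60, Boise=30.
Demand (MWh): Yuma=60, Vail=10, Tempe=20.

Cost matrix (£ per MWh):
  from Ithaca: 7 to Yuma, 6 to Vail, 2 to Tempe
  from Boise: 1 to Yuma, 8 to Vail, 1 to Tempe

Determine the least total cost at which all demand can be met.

340

Optimal allocation:
  Ithaca–Yuma: 30 MWh
  Ithaca–Vail: 10 MWh
  Ithaca–Tempe: 20 MWh
  Boise–Yuma: 30 MWh
Total cost = £340.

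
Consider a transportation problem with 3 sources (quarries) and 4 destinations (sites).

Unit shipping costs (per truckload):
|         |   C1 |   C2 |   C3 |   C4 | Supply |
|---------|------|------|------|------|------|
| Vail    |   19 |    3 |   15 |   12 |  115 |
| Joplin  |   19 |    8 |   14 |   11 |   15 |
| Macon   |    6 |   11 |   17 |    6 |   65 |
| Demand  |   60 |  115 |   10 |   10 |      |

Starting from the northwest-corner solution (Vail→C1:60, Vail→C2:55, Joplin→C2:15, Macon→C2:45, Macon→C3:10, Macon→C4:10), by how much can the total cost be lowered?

1220

Current plan cost = 60·19 + 55·3 + 15·8 + 45·11 + 10·17 + 10·6 = 2150.
Optimal plan:
  Vail->C2: 115 × 3 = 345
  Joplin->C3: 10 × 14 = 140
  Joplin->C4: 5 × 11 = 55
  Macon->C1: 60 × 6 = 360
  Macon->C4: 5 × 6 = 30
Optimal cost = 930.
Saving = 2150 − 930 = 1220.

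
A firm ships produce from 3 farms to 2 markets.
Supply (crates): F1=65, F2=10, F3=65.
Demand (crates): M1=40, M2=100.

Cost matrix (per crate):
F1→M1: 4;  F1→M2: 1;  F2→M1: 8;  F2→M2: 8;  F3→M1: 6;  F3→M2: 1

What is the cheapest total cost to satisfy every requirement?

A cheapest plan:
  F1→M1: 30 × 4 = 120
  F1→M2: 35 × 1 = 35
  F2→M1: 10 × 8 = 80
  F3→M2: 65 × 1 = 65
Total = 120 + 35 + 80 + 65 = 300.
(Supply check: F1 ships 65; F2 ships 10; F3 ships 65.)

300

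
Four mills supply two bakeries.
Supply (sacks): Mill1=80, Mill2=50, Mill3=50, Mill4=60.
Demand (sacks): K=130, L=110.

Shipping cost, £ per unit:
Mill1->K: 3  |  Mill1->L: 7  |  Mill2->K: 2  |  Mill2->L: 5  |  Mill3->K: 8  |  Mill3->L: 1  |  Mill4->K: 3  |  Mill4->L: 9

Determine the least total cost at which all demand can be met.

Optimal allocation:
  Mill1–K: 70 × £3 = £210
  Mill1–L: 10 × £7 = £70
  Mill2–L: 50 × £5 = £250
  Mill3–L: 50 × £1 = £50
  Mill4–K: 60 × £3 = £180
Total = 210 + 70 + 250 + 50 + 180 = £760.

760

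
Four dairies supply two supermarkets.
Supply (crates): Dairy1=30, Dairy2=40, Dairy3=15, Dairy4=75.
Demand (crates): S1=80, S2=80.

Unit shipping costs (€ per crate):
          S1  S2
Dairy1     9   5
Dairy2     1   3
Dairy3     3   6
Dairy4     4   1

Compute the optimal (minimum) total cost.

385

A cheapest plan:
  Dairy1→S2: 30 crates
  Dairy2→S1: 40 crates
  Dairy3→S1: 15 crates
  Dairy4→S1: 25 crates
  Dairy4→S2: 50 crates
Total cost = €385.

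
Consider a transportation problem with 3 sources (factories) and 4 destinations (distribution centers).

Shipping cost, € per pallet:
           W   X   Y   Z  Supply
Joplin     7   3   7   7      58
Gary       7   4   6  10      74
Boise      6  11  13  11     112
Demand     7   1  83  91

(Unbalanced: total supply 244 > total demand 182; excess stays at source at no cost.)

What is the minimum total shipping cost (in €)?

1361

A cheapest plan:
  Joplin–X: 1 × €3 = €3
  Joplin–Y: 9 × €7 = €63
  Joplin–Z: 48 × €7 = €336
  Gary–Y: 74 × €6 = €444
  Boise–W: 7 × €6 = €42
  Boise–Z: 43 × €11 = €473
Total = 3 + 63 + 336 + 444 + 42 + 473 = €1361.
(Supply check: Joplin ships 58; Gary ships 74; Boise ships 50.)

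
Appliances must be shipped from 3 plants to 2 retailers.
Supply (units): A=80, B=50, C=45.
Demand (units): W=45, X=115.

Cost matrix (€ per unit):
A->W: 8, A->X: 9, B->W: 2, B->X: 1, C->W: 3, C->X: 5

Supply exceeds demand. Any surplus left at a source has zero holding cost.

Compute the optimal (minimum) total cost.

A cheapest plan:
  A to X: 65 × €9 = €585
  B to X: 50 × €1 = €50
  C to W: 45 × €3 = €135
Total = 585 + 50 + 135 = €770.

770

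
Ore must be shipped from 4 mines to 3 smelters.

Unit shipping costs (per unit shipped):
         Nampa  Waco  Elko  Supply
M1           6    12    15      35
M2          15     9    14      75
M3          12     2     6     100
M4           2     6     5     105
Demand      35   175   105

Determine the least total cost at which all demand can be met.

Optimal allocation:
  M1→Nampa: 35 × 6 = 210
  M2→Waco: 75 × 9 = 675
  M3→Waco: 100 × 2 = 200
  M4→Elko: 105 × 5 = 525
Total = 210 + 675 + 200 + 525 = 1610.

1610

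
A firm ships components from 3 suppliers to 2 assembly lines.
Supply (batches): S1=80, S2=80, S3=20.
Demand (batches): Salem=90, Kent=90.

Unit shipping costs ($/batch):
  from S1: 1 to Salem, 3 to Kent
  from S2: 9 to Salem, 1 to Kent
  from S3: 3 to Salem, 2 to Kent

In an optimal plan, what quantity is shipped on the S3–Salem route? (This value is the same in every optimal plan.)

Solving gives:
  S1→Salem: 80 × $1 = $80
  S2→Kent: 80 × $1 = $80
  S3→Salem: 10 × $3 = $30
  S3→Kent: 10 × $2 = $20
Total cost = $210.
So S3→Salem carries 10 batches.

10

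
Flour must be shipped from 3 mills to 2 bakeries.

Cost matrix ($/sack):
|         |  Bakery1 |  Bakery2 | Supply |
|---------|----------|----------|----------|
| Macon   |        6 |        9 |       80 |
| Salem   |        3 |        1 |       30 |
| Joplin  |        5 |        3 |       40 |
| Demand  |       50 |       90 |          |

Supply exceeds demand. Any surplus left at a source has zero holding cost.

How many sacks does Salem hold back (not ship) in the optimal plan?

0

Minimum-cost shipments:
  Macon to Bakery1: 50 × $6 = $300
  Macon to Bakery2: 20 × $9 = $180
  Salem to Bakery2: 30 × $1 = $30
  Joplin to Bakery2: 40 × $3 = $120
Total cost = $630.
Salem ships 30 of its 30, leaving 0.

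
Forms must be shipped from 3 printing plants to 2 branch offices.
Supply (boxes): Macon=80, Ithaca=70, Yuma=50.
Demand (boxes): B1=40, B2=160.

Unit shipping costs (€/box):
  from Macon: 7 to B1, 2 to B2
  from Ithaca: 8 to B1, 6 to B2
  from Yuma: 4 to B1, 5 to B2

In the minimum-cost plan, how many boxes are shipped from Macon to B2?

80

Solving gives:
  Macon–B2: 80 × €2 = €160
  Ithaca–B2: 70 × €6 = €420
  Yuma–B1: 40 × €4 = €160
  Yuma–B2: 10 × €5 = €50
Total cost = €790.
So Macon→B2 carries 80 boxes.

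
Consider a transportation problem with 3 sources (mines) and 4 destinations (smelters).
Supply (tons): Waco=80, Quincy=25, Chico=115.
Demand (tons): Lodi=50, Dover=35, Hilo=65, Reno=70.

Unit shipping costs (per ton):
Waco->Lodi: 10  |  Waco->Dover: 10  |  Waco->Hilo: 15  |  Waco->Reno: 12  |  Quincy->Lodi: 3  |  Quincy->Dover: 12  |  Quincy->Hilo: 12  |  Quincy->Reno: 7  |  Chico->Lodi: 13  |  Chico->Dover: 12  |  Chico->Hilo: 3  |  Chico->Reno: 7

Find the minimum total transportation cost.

1460

A cheapest plan:
  Waco->Lodi: 25 × 10 = 250
  Waco->Dover: 35 × 10 = 350
  Waco->Reno: 20 × 12 = 240
  Quincy->Lodi: 25 × 3 = 75
  Chico->Hilo: 65 × 3 = 195
  Chico->Reno: 50 × 7 = 350
Total = 250 + 350 + 240 + 75 + 195 + 350 = 1460.
(Supply check: Waco ships 80; Quincy ships 25; Chico ships 115.)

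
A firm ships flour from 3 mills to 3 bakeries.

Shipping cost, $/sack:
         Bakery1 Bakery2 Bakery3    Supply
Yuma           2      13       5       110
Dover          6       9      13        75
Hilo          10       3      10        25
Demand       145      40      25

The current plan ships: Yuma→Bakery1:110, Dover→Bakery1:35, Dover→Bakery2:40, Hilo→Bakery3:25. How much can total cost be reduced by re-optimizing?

Current plan cost = 110·2 + 35·6 + 40·9 + 25·10 = $1040.
Optimal plan:
  Yuma->Bakery1: 85 sacks
  Yuma->Bakery3: 25 sacks
  Dover->Bakery1: 60 sacks
  Dover->Bakery2: 15 sacks
  Hilo->Bakery2: 25 sacks
Optimal cost = $865.
Saving = 1040 − 865 = $175.

175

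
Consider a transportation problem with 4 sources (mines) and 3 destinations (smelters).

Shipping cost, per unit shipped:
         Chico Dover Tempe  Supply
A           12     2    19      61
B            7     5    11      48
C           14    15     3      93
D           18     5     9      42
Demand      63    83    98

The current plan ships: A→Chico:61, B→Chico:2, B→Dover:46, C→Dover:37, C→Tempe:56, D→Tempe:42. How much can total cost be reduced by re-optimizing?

960

Current plan cost = 61·12 + 2·7 + 46·5 + 37·15 + 56·3 + 42·9 = 2077.
Optimal plan:
  A–Chico: 15 × 12 = 180
  A–Dover: 46 × 2 = 92
  B–Chico: 48 × 7 = 336
  C–Tempe: 93 × 3 = 279
  D–Dover: 37 × 5 = 185
  D–Tempe: 5 × 9 = 45
Optimal cost = 1117.
Saving = 2077 − 1117 = 960.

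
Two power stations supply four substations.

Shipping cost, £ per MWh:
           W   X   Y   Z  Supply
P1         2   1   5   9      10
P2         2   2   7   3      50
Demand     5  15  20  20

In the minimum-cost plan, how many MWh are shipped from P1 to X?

Optimal shipments:
  P1 to Y: 10 × £5 = £50
  P2 to W: 5 × £2 = £10
  P2 to X: 15 × £2 = £30
  P2 to Y: 10 × £7 = £70
  P2 to Z: 20 × £3 = £60
Total cost = £220.
The route P1→X is not used.

0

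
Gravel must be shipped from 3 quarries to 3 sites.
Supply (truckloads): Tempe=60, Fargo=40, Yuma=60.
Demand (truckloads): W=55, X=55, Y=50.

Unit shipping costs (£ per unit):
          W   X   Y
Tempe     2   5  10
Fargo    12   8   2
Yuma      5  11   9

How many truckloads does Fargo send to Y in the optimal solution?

40

Solving gives:
  Tempe–W: 5 × £2 = £10
  Tempe–X: 55 × £5 = £275
  Fargo–Y: 40 × £2 = £80
  Yuma–W: 50 × £5 = £250
  Yuma–Y: 10 × £9 = £90
Total cost = £705.
So Fargo→Y carries 40 truckloads.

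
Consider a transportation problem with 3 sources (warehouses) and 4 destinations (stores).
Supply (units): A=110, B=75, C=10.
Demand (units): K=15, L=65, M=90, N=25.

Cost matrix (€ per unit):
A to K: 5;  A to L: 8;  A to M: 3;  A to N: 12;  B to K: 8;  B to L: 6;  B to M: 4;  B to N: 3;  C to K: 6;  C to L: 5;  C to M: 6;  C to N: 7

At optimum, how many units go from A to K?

15

Optimal shipments:
  A to K: 15 × €5 = €75
  A to L: 5 × €8 = €40
  A to M: 90 × €3 = €270
  B to L: 50 × €6 = €300
  B to N: 25 × €3 = €75
  C to L: 10 × €5 = €50
Total cost = €810.
So A→K carries 15 units.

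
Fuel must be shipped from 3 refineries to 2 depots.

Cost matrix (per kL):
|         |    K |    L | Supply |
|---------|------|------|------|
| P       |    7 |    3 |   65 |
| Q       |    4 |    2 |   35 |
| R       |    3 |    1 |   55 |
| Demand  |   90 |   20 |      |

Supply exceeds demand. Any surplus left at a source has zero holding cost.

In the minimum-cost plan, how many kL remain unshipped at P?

An optimal plan:
  P→L: 20 × 3 = 60
  Q→K: 35 × 4 = 140
  R→K: 55 × 3 = 165
Total cost = 365.
P ships 20 of its 65, leaving 45.

45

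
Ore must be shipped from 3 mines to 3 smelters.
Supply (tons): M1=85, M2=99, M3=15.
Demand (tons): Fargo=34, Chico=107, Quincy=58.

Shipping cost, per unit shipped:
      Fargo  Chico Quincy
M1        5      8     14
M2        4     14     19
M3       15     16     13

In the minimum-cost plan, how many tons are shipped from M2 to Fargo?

Optimal shipments:
  M1->Chico: 85 × 8 = 680
  M2->Fargo: 34 × 4 = 136
  M2->Chico: 22 × 14 = 308
  M2->Quincy: 43 × 19 = 817
  M3->Quincy: 15 × 13 = 195
Total cost = 2136.
So M2→Fargo carries 34 tons.

34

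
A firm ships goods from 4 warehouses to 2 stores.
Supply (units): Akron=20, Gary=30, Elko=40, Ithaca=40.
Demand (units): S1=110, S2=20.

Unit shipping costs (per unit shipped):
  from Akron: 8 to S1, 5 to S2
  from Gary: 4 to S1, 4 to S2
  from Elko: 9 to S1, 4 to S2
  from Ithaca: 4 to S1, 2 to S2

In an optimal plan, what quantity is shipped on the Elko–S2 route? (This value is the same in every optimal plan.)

20

Solving gives:
  Akron->S1: 20 × 8 = 160
  Gary->S1: 30 × 4 = 120
  Elko->S1: 20 × 9 = 180
  Elko->S2: 20 × 4 = 80
  Ithaca->S1: 40 × 4 = 160
Total cost = 700.
So Elko→S2 carries 20 units.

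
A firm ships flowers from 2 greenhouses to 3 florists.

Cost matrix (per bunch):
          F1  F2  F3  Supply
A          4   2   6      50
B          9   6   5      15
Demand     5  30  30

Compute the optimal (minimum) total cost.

An optimal shipping plan:
  A–F1: 5 × 4 = 20
  A–F2: 30 × 2 = 60
  A–F3: 15 × 6 = 90
  B–F3: 15 × 5 = 75
Total = 20 + 60 + 90 + 75 = 245.

245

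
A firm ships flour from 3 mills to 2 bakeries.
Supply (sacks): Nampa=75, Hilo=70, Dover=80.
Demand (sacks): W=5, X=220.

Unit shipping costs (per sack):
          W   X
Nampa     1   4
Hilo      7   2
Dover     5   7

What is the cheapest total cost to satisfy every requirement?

985

Optimal allocation:
  Nampa–W: 5 sacks
  Nampa–X: 70 sacks
  Hilo–X: 70 sacks
  Dover–X: 80 sacks
Total cost = 985.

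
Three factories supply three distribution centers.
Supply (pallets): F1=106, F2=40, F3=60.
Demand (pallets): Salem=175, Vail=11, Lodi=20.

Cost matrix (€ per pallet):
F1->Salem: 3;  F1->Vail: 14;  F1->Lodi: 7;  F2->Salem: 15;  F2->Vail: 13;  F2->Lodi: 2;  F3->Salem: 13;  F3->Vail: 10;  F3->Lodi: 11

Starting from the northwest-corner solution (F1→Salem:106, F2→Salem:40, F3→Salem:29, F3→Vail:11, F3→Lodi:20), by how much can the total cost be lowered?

220

Current plan cost = 106·3 + 40·15 + 29·13 + 11·10 + 20·11 = €1625.
Optimal plan:
  F1–Salem: 106 pallets
  F2–Salem: 20 pallets
  F2–Lodi: 20 pallets
  F3–Salem: 49 pallets
  F3–Vail: 11 pallets
Optimal cost = €1405.
Saving = 1625 − 1405 = €220.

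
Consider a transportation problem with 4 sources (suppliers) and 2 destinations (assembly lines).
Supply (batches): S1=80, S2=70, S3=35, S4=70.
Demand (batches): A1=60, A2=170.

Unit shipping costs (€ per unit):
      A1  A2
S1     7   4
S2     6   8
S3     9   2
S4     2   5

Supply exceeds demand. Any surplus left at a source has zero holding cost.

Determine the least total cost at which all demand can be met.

920

One minimum-cost allocation:
  S1->A2: 80 × €4 = €320
  S2->A2: 45 × €8 = €360
  S3->A2: 35 × €2 = €70
  S4->A1: 60 × €2 = €120
  S4->A2: 10 × €5 = €50
Total = 320 + 360 + 70 + 120 + 50 = €920.
(Supply check: S1 ships 80; S2 ships 45; S3 ships 35; S4 ships 70.)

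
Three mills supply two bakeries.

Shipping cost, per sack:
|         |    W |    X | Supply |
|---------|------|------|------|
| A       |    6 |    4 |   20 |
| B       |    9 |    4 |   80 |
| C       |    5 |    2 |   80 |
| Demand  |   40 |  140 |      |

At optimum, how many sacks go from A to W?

20

Optimal shipments:
  A to W: 20 sacks
  B to X: 80 sacks
  C to W: 20 sacks
  C to X: 60 sacks
Total cost = 660.
So A→W carries 20 sacks.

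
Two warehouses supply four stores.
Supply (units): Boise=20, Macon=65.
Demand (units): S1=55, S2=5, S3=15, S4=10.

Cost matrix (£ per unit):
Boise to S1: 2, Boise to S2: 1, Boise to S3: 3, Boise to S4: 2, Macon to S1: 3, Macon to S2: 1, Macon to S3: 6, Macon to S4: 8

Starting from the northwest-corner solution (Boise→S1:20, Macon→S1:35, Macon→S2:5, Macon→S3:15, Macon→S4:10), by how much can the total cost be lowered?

Current plan cost = 20·2 + 35·3 + 5·1 + 15·6 + 10·8 = £320.
Optimal plan:
  Boise->S3: 10 × £3 = £30
  Boise->S4: 10 × £2 = £20
  Macon->S1: 55 × £3 = £165
  Macon->S2: 5 × £1 = £5
  Macon->S3: 5 × £6 = £30
Optimal cost = £250.
Saving = 320 − 250 = £70.

70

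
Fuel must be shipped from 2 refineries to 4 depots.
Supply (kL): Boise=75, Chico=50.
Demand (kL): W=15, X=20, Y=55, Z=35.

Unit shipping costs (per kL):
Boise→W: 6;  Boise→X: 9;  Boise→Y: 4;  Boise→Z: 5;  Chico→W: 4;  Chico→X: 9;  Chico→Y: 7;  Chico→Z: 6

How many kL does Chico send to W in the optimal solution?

The minimum-cost plan:
  Boise to Y: 55 × 4 = 220
  Boise to Z: 20 × 5 = 100
  Chico to W: 15 × 4 = 60
  Chico to X: 20 × 9 = 180
  Chico to Z: 15 × 6 = 90
Total cost = 650.
So Chico→W carries 15 kL.

15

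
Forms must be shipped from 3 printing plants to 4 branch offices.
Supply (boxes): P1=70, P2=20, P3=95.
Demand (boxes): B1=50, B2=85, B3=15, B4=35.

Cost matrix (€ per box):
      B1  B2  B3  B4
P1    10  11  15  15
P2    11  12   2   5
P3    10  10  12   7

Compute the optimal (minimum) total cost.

1635

Optimal allocation:
  P1->B1: 50 × €10 = €500
  P1->B2: 20 × €11 = €220
  P2->B3: 15 × €2 = €30
  P2->B4: 5 × €5 = €25
  P3->B2: 65 × €10 = €650
  P3->B4: 30 × €7 = €210
Total = 500 + 220 + 30 + 25 + 650 + 210 = €1635.
(Supply check: P1 ships 70; P2 ships 20; P3 ships 95.)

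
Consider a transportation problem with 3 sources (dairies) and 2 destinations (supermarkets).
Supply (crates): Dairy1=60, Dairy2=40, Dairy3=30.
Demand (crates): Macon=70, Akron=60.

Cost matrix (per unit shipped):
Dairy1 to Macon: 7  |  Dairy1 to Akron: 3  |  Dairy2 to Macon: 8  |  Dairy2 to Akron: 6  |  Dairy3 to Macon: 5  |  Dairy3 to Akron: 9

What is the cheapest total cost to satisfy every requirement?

A cheapest plan:
  Dairy1→Akron: 60 × 3 = 180
  Dairy2→Macon: 40 × 8 = 320
  Dairy3→Macon: 30 × 5 = 150
Total = 180 + 320 + 150 = 650.

650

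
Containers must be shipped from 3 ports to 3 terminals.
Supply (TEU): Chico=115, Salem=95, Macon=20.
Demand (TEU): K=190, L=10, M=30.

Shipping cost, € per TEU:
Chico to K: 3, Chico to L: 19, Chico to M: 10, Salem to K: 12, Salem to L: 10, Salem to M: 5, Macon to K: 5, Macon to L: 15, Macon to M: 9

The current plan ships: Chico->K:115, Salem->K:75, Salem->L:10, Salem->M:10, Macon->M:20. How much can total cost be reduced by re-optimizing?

Current plan cost = 115·3 + 75·12 + 10·10 + 10·5 + 20·9 = €1575.
Optimal plan:
  Chico→K: 115 TEU
  Salem→K: 55 TEU
  Salem→L: 10 TEU
  Salem→M: 30 TEU
  Macon→K: 20 TEU
Optimal cost = €1355.
Saving = 1575 − 1355 = €220.

220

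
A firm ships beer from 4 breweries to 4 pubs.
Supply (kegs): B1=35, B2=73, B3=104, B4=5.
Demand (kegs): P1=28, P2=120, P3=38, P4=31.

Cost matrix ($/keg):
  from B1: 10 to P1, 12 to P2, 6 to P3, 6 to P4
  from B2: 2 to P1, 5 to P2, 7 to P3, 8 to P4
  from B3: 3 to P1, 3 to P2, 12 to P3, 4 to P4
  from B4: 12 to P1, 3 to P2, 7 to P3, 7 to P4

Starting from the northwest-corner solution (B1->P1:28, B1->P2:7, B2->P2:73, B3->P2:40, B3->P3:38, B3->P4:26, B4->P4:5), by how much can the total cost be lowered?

Current plan cost = 28·10 + 7·12 + 73·5 + 40·3 + 38·12 + 26·4 + 5·7 = $1444.
Optimal plan:
  B1–P3: 35 kegs
  B2–P1: 28 kegs
  B2–P2: 42 kegs
  B2–P3: 3 kegs
  B3–P2: 73 kegs
  B3–P4: 31 kegs
  B4–P2: 5 kegs
Optimal cost = $855.
Saving = 1444 − 855 = $589.

589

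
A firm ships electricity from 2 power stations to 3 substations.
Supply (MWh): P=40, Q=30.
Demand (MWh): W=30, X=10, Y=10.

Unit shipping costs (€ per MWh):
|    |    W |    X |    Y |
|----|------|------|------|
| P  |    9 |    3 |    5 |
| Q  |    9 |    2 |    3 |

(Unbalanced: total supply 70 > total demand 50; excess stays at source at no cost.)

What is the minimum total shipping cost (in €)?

320

Optimal allocation:
  P to W: 30 × €9 = €270
  Q to X: 10 × €2 = €20
  Q to Y: 10 × €3 = €30
Total = 270 + 20 + 30 = €320.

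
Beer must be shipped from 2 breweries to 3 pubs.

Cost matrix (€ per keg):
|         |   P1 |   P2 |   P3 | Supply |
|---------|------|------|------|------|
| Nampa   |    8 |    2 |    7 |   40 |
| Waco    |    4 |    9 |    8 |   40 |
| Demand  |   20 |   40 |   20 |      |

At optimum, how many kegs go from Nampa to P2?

The minimum-cost plan:
  Nampa→P2: 40 × €2 = €80
  Waco→P1: 20 × €4 = €80
  Waco→P3: 20 × €8 = €160
Total cost = €320.
So Nampa→P2 carries 40 kegs.

40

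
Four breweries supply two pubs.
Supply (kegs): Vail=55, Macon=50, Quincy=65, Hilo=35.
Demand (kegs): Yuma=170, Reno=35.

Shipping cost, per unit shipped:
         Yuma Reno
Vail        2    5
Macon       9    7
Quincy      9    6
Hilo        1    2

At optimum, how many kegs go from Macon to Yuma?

Solving gives:
  Vail to Yuma: 55 × 2 = 110
  Macon to Yuma: 50 × 9 = 450
  Quincy to Yuma: 30 × 9 = 270
  Quincy to Reno: 35 × 6 = 210
  Hilo to Yuma: 35 × 1 = 35
Total cost = 1075.
So Macon→Yuma carries 50 kegs.

50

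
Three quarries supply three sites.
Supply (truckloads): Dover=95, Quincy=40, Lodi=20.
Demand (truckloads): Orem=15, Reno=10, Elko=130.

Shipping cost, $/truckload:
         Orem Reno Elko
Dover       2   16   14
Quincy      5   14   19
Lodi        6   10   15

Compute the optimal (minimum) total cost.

One minimum-cost allocation:
  Dover→Elko: 95 × $14 = $1330
  Quincy→Orem: 15 × $5 = $75
  Quincy→Elko: 25 × $19 = $475
  Lodi→Reno: 10 × $10 = $100
  Lodi→Elko: 10 × $15 = $150
Total = 1330 + 75 + 475 + 100 + 150 = $2130.

2130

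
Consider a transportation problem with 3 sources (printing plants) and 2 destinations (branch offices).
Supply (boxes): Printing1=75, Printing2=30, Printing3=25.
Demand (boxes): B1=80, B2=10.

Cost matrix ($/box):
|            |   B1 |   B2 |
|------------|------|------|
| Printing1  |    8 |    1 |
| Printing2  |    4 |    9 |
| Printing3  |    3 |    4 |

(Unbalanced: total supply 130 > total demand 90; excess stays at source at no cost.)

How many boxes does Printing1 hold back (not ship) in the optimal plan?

40

An optimal plan:
  Printing1 to B1: 25 × $8 = $200
  Printing1 to B2: 10 × $1 = $10
  Printing2 to B1: 30 × $4 = $120
  Printing3 to B1: 25 × $3 = $75
Total cost = $405.
Printing1 ships 35 of its 75, leaving 40.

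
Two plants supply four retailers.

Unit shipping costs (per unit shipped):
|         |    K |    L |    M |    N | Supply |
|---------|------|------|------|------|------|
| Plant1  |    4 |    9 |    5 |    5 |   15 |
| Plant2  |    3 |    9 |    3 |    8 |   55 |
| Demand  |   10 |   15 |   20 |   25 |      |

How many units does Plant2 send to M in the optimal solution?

Solving gives:
  Plant1->N: 15 × 5 = 75
  Plant2->K: 10 × 3 = 30
  Plant2->L: 15 × 9 = 135
  Plant2->M: 20 × 3 = 60
  Plant2->N: 10 × 8 = 80
Total cost = 380.
So Plant2→M carries 20 units.

20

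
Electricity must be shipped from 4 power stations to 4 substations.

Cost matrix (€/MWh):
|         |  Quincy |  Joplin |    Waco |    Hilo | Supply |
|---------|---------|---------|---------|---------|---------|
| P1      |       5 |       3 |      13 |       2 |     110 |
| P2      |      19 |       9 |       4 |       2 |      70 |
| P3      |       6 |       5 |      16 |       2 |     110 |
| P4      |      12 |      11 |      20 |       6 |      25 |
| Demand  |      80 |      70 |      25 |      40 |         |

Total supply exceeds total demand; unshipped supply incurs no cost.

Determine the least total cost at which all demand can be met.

830

An optimal shipping plan:
  P1–Quincy: 40 × €5 = €200
  P1–Joplin: 70 × €3 = €210
  P2–Waco: 25 × €4 = €100
  P2–Hilo: 40 × €2 = €80
  P3–Quincy: 40 × €6 = €240
Total = 200 + 210 + 100 + 80 + 240 = €830.
(Supply check: P1 ships 110; P2 ships 65; P3 ships 40; P4 ships 0.)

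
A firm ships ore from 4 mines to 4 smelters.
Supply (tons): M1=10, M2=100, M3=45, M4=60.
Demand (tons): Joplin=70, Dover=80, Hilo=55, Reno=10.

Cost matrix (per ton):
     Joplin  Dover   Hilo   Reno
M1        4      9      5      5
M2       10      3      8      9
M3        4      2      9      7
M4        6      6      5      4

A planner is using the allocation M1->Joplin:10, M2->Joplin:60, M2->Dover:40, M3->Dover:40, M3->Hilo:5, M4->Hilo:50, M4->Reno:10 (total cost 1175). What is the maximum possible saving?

Current plan cost = 10·4 + 60·10 + 40·3 + 40·2 + 5·9 + 50·5 + 10·4 = 1175.
Optimal plan:
  M1->Joplin: 10 tons
  M2->Dover: 80 tons
  M2->Hilo: 20 tons
  M3->Joplin: 45 tons
  M4->Joplin: 15 tons
  M4->Hilo: 35 tons
  M4->Reno: 10 tons
Optimal cost = 925.
Saving = 1175 − 925 = 250.

250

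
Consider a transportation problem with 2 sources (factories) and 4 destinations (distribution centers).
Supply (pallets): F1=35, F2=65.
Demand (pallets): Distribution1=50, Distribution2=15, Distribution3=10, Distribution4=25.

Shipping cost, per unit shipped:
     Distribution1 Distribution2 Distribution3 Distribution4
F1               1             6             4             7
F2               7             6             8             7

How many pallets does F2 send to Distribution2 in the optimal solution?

Optimal shipments:
  F1–Distribution1: 35 × 1 = 35
  F2–Distribution1: 15 × 7 = 105
  F2–Distribution2: 15 × 6 = 90
  F2–Distribution3: 10 × 8 = 80
  F2–Distribution4: 25 × 7 = 175
Total cost = 485.
So F2→Distribution2 carries 15 pallets.

15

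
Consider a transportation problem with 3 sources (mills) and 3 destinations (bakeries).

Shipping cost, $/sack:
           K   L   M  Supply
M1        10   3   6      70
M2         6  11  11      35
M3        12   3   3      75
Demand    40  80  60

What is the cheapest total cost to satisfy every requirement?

680

Optimal allocation:
  M1→K: 5 × $10 = $50
  M1→L: 65 × $3 = $195
  M2→K: 35 × $6 = $210
  M3→L: 15 × $3 = $45
  M3→M: 60 × $3 = $180
Total = 50 + 195 + 210 + 45 + 180 = $680.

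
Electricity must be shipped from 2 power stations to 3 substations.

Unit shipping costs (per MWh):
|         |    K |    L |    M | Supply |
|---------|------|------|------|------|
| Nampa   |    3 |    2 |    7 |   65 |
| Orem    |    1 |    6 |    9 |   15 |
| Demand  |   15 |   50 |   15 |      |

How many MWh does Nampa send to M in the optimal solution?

The minimum-cost plan:
  Nampa–L: 50 × 2 = 100
  Nampa–M: 15 × 7 = 105
  Orem–K: 15 × 1 = 15
Total cost = 220.
So Nampa→M carries 15 MWh.

15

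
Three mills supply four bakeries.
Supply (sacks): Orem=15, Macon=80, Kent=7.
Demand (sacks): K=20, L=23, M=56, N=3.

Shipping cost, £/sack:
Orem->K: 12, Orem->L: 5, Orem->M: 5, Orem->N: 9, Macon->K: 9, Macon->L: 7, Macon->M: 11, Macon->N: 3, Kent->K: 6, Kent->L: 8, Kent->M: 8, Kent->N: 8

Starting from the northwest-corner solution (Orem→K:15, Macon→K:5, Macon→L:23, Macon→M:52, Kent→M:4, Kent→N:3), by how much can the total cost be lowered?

Current plan cost = 15·12 + 5·9 + 23·7 + 52·11 + 4·8 + 3·8 = £1014.
Optimal plan:
  Orem→M: 15 × £5 = £75
  Macon→K: 20 × £9 = £180
  Macon→L: 23 × £7 = £161
  Macon→M: 34 × £11 = £374
  Macon→N: 3 × £3 = £9
  Kent→M: 7 × £8 = £56
Optimal cost = £855.
Saving = 1014 − 855 = £159.

159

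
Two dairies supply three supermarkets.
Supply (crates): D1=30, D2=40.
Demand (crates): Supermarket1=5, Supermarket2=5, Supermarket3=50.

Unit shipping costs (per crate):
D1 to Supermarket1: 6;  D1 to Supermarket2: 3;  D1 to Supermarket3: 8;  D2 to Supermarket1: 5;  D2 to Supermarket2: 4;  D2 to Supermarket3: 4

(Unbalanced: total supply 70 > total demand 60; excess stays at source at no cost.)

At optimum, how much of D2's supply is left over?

An optimal plan:
  D1 to Supermarket1: 5 crates
  D1 to Supermarket2: 5 crates
  D1 to Supermarket3: 10 crates
  D2 to Supermarket3: 40 crates
Total cost = 285.
D2 ships 40 of its 40, leaving 0.

0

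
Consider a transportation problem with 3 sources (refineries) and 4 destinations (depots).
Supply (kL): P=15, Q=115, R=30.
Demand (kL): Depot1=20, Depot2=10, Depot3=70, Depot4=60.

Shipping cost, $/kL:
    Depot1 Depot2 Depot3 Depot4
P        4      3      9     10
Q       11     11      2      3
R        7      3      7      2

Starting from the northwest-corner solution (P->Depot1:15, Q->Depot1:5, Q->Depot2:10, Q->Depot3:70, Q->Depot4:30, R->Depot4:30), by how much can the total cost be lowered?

Current plan cost = 15·4 + 5·11 + 10·11 + 70·2 + 30·3 + 30·2 = $515.
Optimal plan:
  P–Depot1: 15 × $4 = $60
  Q–Depot3: 70 × $2 = $140
  Q–Depot4: 45 × $3 = $135
  R–Depot1: 5 × $7 = $35
  R–Depot2: 10 × $3 = $30
  R–Depot4: 15 × $2 = $30
Optimal cost = $430.
Saving = 515 − 430 = $85.

85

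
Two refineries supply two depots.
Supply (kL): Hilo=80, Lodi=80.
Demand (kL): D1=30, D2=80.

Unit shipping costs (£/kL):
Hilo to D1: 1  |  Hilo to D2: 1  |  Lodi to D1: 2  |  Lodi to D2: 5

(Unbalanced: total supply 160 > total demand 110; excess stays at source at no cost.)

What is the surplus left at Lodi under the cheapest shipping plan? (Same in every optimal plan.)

Minimum-cost shipments:
  Hilo–D2: 80 × £1 = £80
  Lodi–D1: 30 × £2 = £60
Total cost = £140.
Lodi ships 30 of its 80, leaving 50.

50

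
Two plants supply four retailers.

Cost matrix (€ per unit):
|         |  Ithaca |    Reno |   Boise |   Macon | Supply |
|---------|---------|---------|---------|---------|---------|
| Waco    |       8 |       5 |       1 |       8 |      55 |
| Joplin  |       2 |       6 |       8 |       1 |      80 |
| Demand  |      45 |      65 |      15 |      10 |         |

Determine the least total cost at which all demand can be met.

A cheapest plan:
  Waco to Reno: 40 × €5 = €200
  Waco to Boise: 15 × €1 = €15
  Joplin to Ithaca: 45 × €2 = €90
  Joplin to Reno: 25 × €6 = €150
  Joplin to Macon: 10 × €1 = €10
Total = 200 + 15 + 90 + 150 + 10 = €465.
(Supply check: Waco ships 55; Joplin ships 80.)

465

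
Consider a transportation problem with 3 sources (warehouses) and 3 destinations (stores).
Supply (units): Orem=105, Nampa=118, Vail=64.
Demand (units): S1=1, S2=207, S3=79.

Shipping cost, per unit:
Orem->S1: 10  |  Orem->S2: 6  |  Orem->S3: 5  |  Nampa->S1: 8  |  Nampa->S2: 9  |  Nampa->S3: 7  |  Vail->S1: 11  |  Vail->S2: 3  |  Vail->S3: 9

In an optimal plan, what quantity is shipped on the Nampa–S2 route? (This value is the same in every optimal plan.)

Optimal shipments:
  Orem→S2: 105 × 6 = 630
  Nampa→S1: 1 × 8 = 8
  Nampa→S2: 38 × 9 = 342
  Nampa→S3: 79 × 7 = 553
  Vail→S2: 64 × 3 = 192
Total cost = 1725.
So Nampa→S2 carries 38 units.

38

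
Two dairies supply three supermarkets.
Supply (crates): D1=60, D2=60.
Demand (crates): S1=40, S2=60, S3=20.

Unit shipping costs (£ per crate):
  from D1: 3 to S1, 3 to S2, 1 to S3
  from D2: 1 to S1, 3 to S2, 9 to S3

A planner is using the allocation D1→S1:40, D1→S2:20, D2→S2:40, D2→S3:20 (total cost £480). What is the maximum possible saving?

Current plan cost = 40·3 + 20·3 + 40·3 + 20·9 = £480.
Optimal plan:
  D1–S2: 40 × £3 = £120
  D1–S3: 20 × £1 = £20
  D2–S1: 40 × £1 = £40
  D2–S2: 20 × £3 = £60
Optimal cost = £240.
Saving = 480 − 240 = £240.

240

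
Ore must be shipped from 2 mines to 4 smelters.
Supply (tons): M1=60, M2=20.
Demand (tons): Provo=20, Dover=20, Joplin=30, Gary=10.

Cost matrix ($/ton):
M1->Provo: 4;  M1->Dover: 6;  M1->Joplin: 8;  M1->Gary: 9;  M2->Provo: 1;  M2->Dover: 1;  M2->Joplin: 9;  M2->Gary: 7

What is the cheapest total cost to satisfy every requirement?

Optimal allocation:
  M1->Provo: 20 × $4 = $80
  M1->Joplin: 30 × $8 = $240
  M1->Gary: 10 × $9 = $90
  M2->Dover: 20 × $1 = $20
Total = 80 + 240 + 90 + 20 = $430.
(Supply check: M1 ships 60; M2 ships 20.)

430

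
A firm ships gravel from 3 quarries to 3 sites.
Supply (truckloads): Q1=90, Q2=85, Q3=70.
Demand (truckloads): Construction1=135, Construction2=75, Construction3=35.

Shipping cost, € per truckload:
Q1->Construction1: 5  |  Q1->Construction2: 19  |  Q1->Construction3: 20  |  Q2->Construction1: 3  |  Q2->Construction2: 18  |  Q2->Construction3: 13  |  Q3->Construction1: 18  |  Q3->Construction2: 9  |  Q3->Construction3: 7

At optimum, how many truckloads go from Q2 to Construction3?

Solving gives:
  Q1 to Construction1: 85 × €5 = €425
  Q1 to Construction2: 5 × €19 = €95
  Q2 to Construction1: 50 × €3 = €150
  Q2 to Construction3: 35 × €13 = €455
  Q3 to Construction2: 70 × €9 = €630
Total cost = €1755.
So Q2→Construction3 carries 35 truckloads.

35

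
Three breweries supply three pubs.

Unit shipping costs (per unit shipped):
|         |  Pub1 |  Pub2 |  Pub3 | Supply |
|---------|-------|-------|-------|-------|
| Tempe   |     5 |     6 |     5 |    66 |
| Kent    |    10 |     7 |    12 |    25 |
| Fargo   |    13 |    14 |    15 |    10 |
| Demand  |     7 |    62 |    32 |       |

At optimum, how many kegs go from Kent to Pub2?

25

Solving gives:
  Tempe–Pub2: 34 × 6 = 204
  Tempe–Pub3: 32 × 5 = 160
  Kent–Pub2: 25 × 7 = 175
  Fargo–Pub1: 7 × 13 = 91
  Fargo–Pub2: 3 × 14 = 42
Total cost = 672.
So Kent→Pub2 carries 25 kegs.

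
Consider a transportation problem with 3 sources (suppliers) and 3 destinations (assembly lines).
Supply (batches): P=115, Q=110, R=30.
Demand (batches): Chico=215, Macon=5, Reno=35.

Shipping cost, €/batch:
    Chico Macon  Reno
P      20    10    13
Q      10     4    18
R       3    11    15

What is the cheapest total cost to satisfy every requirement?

3195

An optimal shipping plan:
  P→Chico: 75 × €20 = €1500
  P→Macon: 5 × €10 = €50
  P→Reno: 35 × €13 = €455
  Q→Chico: 110 × €10 = €1100
  R→Chico: 30 × €3 = €90
Total = 1500 + 50 + 455 + 1100 + 90 = €3195.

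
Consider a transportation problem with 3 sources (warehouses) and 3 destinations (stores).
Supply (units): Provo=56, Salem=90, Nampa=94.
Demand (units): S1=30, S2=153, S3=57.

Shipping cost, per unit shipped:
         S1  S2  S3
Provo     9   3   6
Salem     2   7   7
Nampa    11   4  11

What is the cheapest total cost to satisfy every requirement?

Optimal allocation:
  Provo->S2: 56 × 3 = 168
  Salem->S1: 30 × 2 = 60
  Salem->S2: 3 × 7 = 21
  Salem->S3: 57 × 7 = 399
  Nampa->S2: 94 × 4 = 376
Total = 168 + 60 + 21 + 399 + 376 = 1024.
(Supply check: Provo ships 56; Salem ships 90; Nampa ships 94.)

1024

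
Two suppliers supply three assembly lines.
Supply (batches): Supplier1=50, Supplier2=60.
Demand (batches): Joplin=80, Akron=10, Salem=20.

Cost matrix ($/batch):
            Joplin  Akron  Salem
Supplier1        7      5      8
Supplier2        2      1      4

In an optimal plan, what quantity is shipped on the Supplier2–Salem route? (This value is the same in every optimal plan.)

0

Optimal shipments:
  Supplier1 to Joplin: 20 batches
  Supplier1 to Akron: 10 batches
  Supplier1 to Salem: 20 batches
  Supplier2 to Joplin: 60 batches
Total cost = $470.
The route Supplier2→Salem is not used.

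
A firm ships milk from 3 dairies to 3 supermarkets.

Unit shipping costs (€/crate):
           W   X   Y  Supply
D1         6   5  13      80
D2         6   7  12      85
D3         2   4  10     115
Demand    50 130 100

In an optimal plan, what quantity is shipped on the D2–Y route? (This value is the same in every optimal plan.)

85

The minimum-cost plan:
  D1->X: 80 × €5 = €400
  D2->Y: 85 × €12 = €1020
  D3->W: 50 × €2 = €100
  D3->X: 50 × €4 = €200
  D3->Y: 15 × €10 = €150
Total cost = €1870.
So D2→Y carries 85 crates.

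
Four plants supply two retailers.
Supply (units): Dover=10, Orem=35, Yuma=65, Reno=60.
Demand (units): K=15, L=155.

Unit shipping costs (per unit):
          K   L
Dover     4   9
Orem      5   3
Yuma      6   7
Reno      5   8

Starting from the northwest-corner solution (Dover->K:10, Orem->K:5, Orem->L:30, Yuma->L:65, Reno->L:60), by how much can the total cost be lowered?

25

Current plan cost = 10·4 + 5·5 + 30·3 + 65·7 + 60·8 = 1090.
Optimal plan:
  Dover–K: 10 × 4 = 40
  Orem–L: 35 × 3 = 105
  Yuma–L: 65 × 7 = 455
  Reno–K: 5 × 5 = 25
  Reno–L: 55 × 8 = 440
Optimal cost = 1065.
Saving = 1090 − 1065 = 25.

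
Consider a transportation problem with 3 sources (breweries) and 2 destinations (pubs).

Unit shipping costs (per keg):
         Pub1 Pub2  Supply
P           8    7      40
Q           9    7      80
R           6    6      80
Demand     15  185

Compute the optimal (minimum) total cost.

A cheapest plan:
  P→Pub2: 40 × 7 = 280
  Q→Pub2: 80 × 7 = 560
  R→Pub1: 15 × 6 = 90
  R→Pub2: 65 × 6 = 390
Total = 280 + 560 + 90 + 390 = 1320.
(Supply check: P ships 40; Q ships 80; R ships 80.)

1320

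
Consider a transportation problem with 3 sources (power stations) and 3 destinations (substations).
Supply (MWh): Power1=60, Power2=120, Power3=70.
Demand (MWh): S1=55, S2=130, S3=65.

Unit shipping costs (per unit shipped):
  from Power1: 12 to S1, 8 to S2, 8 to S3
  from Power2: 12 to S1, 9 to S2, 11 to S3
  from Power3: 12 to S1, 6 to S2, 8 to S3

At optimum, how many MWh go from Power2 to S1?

Solving gives:
  Power1->S3: 60 × 8 = 480
  Power2->S1: 55 × 12 = 660
  Power2->S2: 60 × 9 = 540
  Power2->S3: 5 × 11 = 55
  Power3->S2: 70 × 6 = 420
Total cost = 2155.
So Power2→S1 carries 55 MWh.

55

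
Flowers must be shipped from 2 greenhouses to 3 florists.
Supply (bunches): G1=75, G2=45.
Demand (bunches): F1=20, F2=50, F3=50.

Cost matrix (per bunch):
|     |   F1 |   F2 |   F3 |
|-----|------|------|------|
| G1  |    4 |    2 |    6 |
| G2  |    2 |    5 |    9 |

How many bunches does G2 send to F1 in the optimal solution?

20

The minimum-cost plan:
  G1→F2: 25 bunches
  G1→F3: 50 bunches
  G2→F1: 20 bunches
  G2→F2: 25 bunches
Total cost = 515.
So G2→F1 carries 20 bunches.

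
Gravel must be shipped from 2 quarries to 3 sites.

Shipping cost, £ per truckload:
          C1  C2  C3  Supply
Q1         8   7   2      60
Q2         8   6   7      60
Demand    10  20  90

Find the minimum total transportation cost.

An optimal shipping plan:
  Q1 to C3: 60 × £2 = £120
  Q2 to C1: 10 × £8 = £80
  Q2 to C2: 20 × £6 = £120
  Q2 to C3: 30 × £7 = £210
Total = 120 + 80 + 120 + 210 = £530.

530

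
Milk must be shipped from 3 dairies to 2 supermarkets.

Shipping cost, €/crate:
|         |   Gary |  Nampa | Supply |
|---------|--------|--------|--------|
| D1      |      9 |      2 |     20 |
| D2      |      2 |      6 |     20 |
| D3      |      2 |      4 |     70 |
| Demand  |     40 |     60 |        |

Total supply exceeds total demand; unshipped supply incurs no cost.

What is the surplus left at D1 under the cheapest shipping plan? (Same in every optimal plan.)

0

Minimum-cost shipments:
  D1 to Nampa: 20 × €2 = €40
  D2 to Gary: 10 × €2 = €20
  D3 to Gary: 30 × €2 = €60
  D3 to Nampa: 40 × €4 = €160
Total cost = €280.
D1 ships 20 of its 20, leaving 0.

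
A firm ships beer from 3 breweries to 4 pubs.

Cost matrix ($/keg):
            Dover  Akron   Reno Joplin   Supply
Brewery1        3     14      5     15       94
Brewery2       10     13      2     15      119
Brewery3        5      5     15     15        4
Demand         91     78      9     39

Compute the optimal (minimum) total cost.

1858

One minimum-cost allocation:
  Brewery1 to Dover: 91 × $3 = $273
  Brewery1 to Joplin: 3 × $15 = $45
  Brewery2 to Akron: 74 × $13 = $962
  Brewery2 to Reno: 9 × $2 = $18
  Brewery2 to Joplin: 36 × $15 = $540
  Brewery3 to Akron: 4 × $5 = $20
Total = 273 + 45 + 962 + 18 + 540 + 20 = $1858.
(Supply check: Brewery1 ships 94; Brewery2 ships 119; Brewery3 ships 4.)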